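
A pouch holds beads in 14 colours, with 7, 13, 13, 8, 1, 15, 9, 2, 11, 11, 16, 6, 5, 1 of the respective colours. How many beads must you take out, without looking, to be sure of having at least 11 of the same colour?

In the worst case you take as many as possible of each colour without reaching 11: 7 + 10 + 10 + 8 + 1 + 10 + 9 + 2 + 10 + 10 + 10 + 6 + 5 + 1 = 99.
The next one must give 11 of some colour, so 99 + 1 = 100.

100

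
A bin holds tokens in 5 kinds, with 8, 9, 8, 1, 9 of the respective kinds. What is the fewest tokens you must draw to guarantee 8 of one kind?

In the worst case you take as many as possible of each kind without reaching 8: 7 + 7 + 7 + 1 + 7 = 29.
The next one must give 8 of some kind, so 29 + 1 = 30.

30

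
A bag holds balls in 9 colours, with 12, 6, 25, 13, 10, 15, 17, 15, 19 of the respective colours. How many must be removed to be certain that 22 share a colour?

129

In the worst case you take as many as possible of each colour without reaching 22: 12 + 6 + 21 + 13 + 10 + 15 + 17 + 15 + 19 = 128.
The next one must give 22 of some colour, so 128 + 1 = 129.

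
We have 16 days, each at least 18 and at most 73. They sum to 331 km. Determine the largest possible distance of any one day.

To make one day as large as possible, make the other 15 as small as possible.
The other 15 contribute at least 15 × 18 = 270, leaving at most 331 − 270 = 61.
Since 61 ≤ 73, this is achievable: one at 61 and 15 at 18.

61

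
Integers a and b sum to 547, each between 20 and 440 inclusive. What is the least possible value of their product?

47080

Since a + b is fixed, pushing one of them to its bound minimizes the product.
The extreme feasible split is a = 107, b = 440, giving ab = 47080.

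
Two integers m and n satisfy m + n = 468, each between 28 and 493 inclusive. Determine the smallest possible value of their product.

12320

For a fixed sum, mn is smallest when m and n are as far apart as possible.
At the endpoint m = 28, n = 468 − 28 = 440, so mn = 28 × 440 = 12320.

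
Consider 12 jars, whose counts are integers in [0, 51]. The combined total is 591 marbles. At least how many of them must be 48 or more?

If only k of them are at least 48, the other 12 − k are at most 47, so the total is at most k·51 + (12 − k)·47.
This must reach 591, so k·51 + (12 − k)·47 ≥ 591, giving k ≥ 7.
Exactly 7 works: 7 values at 51 and 5 at 47 total 592; lower one of the high values by 1 (still ≥ 48) to hit 591.

7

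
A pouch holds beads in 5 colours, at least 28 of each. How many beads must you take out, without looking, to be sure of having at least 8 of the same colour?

You could draw 7 of every colour without reaching 8 of any — 35 in all.
One more forces 8 of some colour, so 35 + 1 = 36.

36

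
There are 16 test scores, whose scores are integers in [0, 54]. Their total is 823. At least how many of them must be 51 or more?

If only k of them are at least 51, the other 16 − k are at most 50, so the total is at most k·54 + (16 − k)·50.
This must reach 823, so k·54 + (16 − k)·50 ≥ 823, giving k ≥ 6.
Exactly 6 works: 6 values at 54 and 10 at 50 total 824; lower one of the high values by 1 (still ≥ 51) to hit 823.

6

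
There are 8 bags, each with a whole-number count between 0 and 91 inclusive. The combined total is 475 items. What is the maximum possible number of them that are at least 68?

If k of the values are ≥ 68, the total is ≥ 68k + 0(8 − k).
Setting 68k + 0(8 − k) ≤ 475 gives 68k ≤ 475, so k ≤ 6.
k = 6 is achieved by 6 values at 68 and 2 at 0, total 408; add 67 to one value (staying below 68) to reach 475.

6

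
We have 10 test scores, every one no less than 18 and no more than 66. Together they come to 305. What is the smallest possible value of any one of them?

To make one score as small as possible, make the other 9 as large as possible.
The other 9 can take up 9 × 66 = 594 ≥ 305 − 18, so one score can sit at its floor of 18.
Achievable: one at 18 and the other 9 totalling 287, which fits since 9 × 18 ≤ 287 ≤ 9 × 66.

18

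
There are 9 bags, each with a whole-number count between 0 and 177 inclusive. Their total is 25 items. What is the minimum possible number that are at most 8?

Let j be the number exceeding 8. Then the total is ≥ 9·j + 0·(9 − j) = 0 + 9j.
So 9j ≤ 25 and j ≤ 2; hence at least 9 − 2 = 7 are ≤ 8.
Exactly 7 works: 7 values at 0 and 2 at 9 total 18; raise one of the low values by 7 (still ≤ 8) to hit 25.

7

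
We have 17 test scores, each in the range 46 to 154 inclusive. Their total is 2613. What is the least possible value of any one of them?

149

Minimizing one value means maximizing the remaining 16.
The other 16 contribute at most 16 × 154 = 2464, leaving at least 2613 − 2464 = 149.
Since 149 ≥ 46, this is achievable: one at 149 and 16 at 154.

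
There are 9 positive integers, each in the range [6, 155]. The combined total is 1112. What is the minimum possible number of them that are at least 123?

1

Suppose at most 9 − j of them reach 123; then j values are ≤ 122 and the rest ≤ 155.
The total is then ≤ 122·j + 155·(9 − j) = 1395 − 33j. For this to be ≥ 1112 we need j ≤ 8, so at least 9 − 8 = 1 must reach 123.
Exactly 1 works: 1 value at 155 and 8 at 122 total 1131; lower one of the high values by 19 (still ≥ 123) to hit 1112.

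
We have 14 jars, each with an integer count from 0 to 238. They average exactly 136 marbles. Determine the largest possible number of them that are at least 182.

10

The total is 14 × 136 = 1904.
If k of the values are ≥ 182, the total is ≥ 182k + 0(14 − k).
Setting 182k + 0(14 − k) ≤ 1904 gives 182k ≤ 1904, so k ≤ 10.
k = 10 is achieved by 10 values at 182 and 4 at 0, total 1820; add 84 to one value (staying below 182) to reach 1904.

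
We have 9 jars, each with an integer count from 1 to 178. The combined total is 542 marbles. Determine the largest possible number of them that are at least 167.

With k values at 167 or above and the rest at least 1, the sum is at least 9 + 166k.
Since the sum is 542, we need 166k ≤ 533, i.e. k ≤ 3.
k = 3 is achieved by 3 values at 167 and 6 at 1, total 507; add 35 to one value (staying below 167) to reach 542.

3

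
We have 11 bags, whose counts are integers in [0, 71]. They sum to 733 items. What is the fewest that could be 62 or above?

7

Suppose at most 11 − j of them reach 62; then j values are ≤ 61 and the rest ≤ 71.
The total is then ≤ 61·j + 71·(11 − j) = 781 − 10j. For this to be ≥ 733 we need j ≤ 4, so at least 11 − 4 = 7 must reach 62.
Exactly 7 works: 7 values at 71 and 4 at 61 total 741; lower one of the high values by 8 (still ≥ 62) to hit 733.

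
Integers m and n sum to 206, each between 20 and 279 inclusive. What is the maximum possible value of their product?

With m + n fixed, mn peaks when the two are closest together.
Taking m = 103 and n = 103 (both in [20, 279]) gives mn = 10609.

10609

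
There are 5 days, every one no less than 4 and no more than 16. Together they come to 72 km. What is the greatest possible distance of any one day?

Maximizing one value means minimizing the remaining 4.
The other 4 contribute at least 4 × 4 = 16, leaving at most 72 − 16 = 56.
But each day is capped at 16, so the maximum is 16.
Achievable: one at 16 and the other 4 totalling 56, which fits since 4 × 4 ≤ 56 ≤ 4 × 16.

16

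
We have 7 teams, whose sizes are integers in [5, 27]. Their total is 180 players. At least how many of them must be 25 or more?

If only k of them are at least 25, the other 7 − k are at most 24, so the total is at most k·27 + (7 − k)·24.
This must reach 180, so k·27 + (7 − k)·24 ≥ 180, giving k ≥ 4.
Exactly 4 works: 4 values at 27 and 3 at 24 total 180.

4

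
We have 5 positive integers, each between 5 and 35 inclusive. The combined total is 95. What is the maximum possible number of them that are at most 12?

3

Suppose k of them are at most 12. Those contribute at most 12 each and the rest at most 35 each.
So the total is at most 12k + 35(5 − k) = 175 − 23k. This must still be ≥ 95, so k ≤ 3.
k = 3 is achieved by 3 values at 12 and 2 at 35, total 106; lower one of the 35's by 11 (still > 12) to reach 95.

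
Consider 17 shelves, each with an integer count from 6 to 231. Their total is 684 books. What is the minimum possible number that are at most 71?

Each value above 71 is at least 72, contributing at least 72 − 6 = 66 above the floor 6.
The sum exceeds the floor total 102 by 582, so at most ⌊582/66⌋ = 8 exceed 71, and at least 9 are ≤ 71.
Exactly 9 works: 9 values at 6 and 8 at 72 total 630; raise one of the low values by 54 (still ≤ 71) to hit 684.

9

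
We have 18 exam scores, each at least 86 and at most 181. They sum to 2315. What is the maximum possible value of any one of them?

181

To make one score as large as possible, make the other 17 as small as possible.
The other 17 contribute at least 17 × 86 = 1462, leaving at most 2315 − 1462 = 853.
But each score is capped at 181, so the maximum is 181.
Achievable: one at 181 and the other 17 totalling 2134, which fits since 17 × 86 ≤ 2134 ≤ 17 × 181.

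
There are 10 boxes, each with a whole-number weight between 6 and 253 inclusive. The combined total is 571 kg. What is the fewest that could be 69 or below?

Let j be the number exceeding 69. Then the total is ≥ 70·j + 6·(10 − j) = 60 + 64j.
So 64j ≤ 511 and j ≤ 7; hence at least 10 − 7 = 3 are ≤ 69.
Exactly 3 works: 3 values at 6 and 7 at 70 total 508; raise one of the low values by 63 (still ≤ 69) to hit 571.

3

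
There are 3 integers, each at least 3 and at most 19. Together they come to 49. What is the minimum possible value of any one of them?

Minimizing one value means maximizing the remaining 2.
The other 2 contribute at most 2 × 19 = 38, leaving at least 49 − 38 = 11.
Since 11 ≥ 3, this is achievable: one at 11 and 2 at 19.

11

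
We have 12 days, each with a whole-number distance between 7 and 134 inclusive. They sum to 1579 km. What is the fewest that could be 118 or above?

11

Each value short of 118 is at most 117, costing at least 134 − 117 = 17 against the maximum total of 1608.
We can afford to lose at most 1608 − 1579 = 29, so at most ⌊29/17⌋ = 1 fall short, and at least 11 are ≥ 118.
Exactly 11 works: 11 values at 134 and 1 at 117 total 1591; lower one of the high values by 12 (still ≥ 118) to hit 1579.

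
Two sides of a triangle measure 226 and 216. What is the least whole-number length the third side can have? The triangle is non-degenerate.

The third side must exceed |226 − 216| = 10.
The smallest integer above 10 is 11.

11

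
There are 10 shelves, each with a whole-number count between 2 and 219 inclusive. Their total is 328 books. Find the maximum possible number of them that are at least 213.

If k of the values are ≥ 213, the total is ≥ 213k + 2(10 − k).
Setting 213k + 2(10 − k) ≤ 328 gives 211k ≤ 308, so k ≤ 1.
k = 1 is achieved by 1 value at 213 and 9 at 2, total 231; add 97 to one value (staying below 213) to reach 328.

1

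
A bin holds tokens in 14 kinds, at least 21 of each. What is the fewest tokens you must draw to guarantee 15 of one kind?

You could draw 14 of every kind without reaching 15 of any — 196 in all.
One more forces 15 of some kind, so 196 + 1 = 197.

197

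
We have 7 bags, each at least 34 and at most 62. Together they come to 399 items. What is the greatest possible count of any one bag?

62

To make one bag as large as possible, make the other 6 as small as possible.
The other 6 contribute at least 6 × 34 = 204, leaving at most 399 − 204 = 195.
But each bag is capped at 62, so the maximum is 62.
Achievable: one at 62 and the other 6 totalling 337, which fits since 6 × 34 ≤ 337 ≤ 6 × 62.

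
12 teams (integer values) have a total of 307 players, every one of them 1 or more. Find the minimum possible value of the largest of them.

26

The 12 values sum to 307, so their maximum is at least ⌈307/12⌉ = 26.
Achievable: 7 of them at 26 and 5 at 25 total 307.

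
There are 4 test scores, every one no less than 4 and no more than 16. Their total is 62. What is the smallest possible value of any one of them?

14

Minimizing one value means maximizing the remaining 3.
The other 3 contribute at most 3 × 16 = 48, leaving at least 62 − 48 = 14.
Since 14 ≥ 4, this is achievable: one at 14 and 3 at 16.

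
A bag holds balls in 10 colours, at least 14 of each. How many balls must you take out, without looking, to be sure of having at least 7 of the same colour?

61

In the worst case you draw 6 of each of the 10 colours: 10 × 6 = 60.
One more forces 7 of some colour, so 60 + 1 = 61.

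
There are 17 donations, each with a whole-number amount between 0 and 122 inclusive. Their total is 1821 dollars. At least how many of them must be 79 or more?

Suppose at most 17 − j of them reach 79; then j values are ≤ 78 and the rest ≤ 122.
The total is then ≤ 78·j + 122·(17 − j) = 2074 − 44j. For this to be ≥ 1821 we need j ≤ 5, so at least 17 − 5 = 12 must reach 79.
Exactly 12 works: 12 values at 122 and 5 at 78 total 1854; lower one of the high values by 33 (still ≥ 79) to hit 1821.

12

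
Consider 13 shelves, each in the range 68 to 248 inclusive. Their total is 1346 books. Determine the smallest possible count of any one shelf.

To make one shelf as small as possible, make the other 12 as large as possible.
The other 12 can take up 12 × 248 = 2976 ≥ 1346 − 68, so one shelf can sit at its floor of 68.
Achievable: one at 68 and the other 12 totalling 1278, which fits since 12 × 68 ≤ 1278 ≤ 12 × 248.

68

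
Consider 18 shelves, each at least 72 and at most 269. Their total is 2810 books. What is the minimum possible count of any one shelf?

72

To make one shelf as small as possible, make the other 17 as large as possible.
The other 17 can take up 17 × 269 = 4573 ≥ 2810 − 72, so one shelf can sit at its floor of 72.
Achievable: one at 72 and the other 17 totalling 2738, which fits since 17 × 72 ≤ 2738 ≤ 17 × 269.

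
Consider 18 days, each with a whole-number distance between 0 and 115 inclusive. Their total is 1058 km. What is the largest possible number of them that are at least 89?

11

If k of the values are ≥ 89, the total is ≥ 89k + 0(18 − k).
Setting 89k + 0(18 − k) ≤ 1058 gives 89k ≤ 1058, so k ≤ 11.
k = 11 is achieved by 11 values at 89 and 7 at 0, total 979; add 79 to one value (staying below 89) to reach 1058.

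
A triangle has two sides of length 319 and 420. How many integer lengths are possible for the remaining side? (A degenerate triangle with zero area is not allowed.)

The triangle inequality gives |319 − 420| < c < 319 + 420, i.e. 101 < c < 739.
So c can be any integer from 102 to 738: 637 values.

637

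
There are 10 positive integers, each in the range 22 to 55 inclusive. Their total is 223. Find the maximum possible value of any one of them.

Maximizing one value means minimizing the remaining 9.
The other 9 contribute at least 9 × 22 = 198, leaving at most 223 − 198 = 25.
Since 25 ≤ 55, this is achievable: one at 25 and 9 at 22.

25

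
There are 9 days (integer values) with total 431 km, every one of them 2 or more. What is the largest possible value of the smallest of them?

The average is 431/9 < 48, so some value is ≤ 47.
Taking 1 copy of 47 and 8 copies of 48 gives exactly 431, so 47 is attained.

47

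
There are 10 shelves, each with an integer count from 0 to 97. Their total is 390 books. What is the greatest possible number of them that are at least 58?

6

With k values at 58 or above and the rest at least 0, the sum is at least 0 + 58k.
Since the sum is 390, we need 58k ≤ 390, i.e. k ≤ 6.
k = 6 is achieved by 6 values at 58 and 4 at 0, total 348; add 42 to one value (staying below 58) to reach 390.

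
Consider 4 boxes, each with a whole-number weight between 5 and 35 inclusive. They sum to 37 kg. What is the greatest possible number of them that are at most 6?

3

Each value at 6 or below falls at least 35 − 6 = 29 short of the ceiling 35.
The ceiling total is 4 × 35 = 140, and we need 37, so at most ⌊(140 − 37)/29⌋ = 3 can be that low.
k = 3 is achieved by 3 values at 6 and 1 at 35, total 53; lower one of the 35's by 16 (still > 6) to reach 37.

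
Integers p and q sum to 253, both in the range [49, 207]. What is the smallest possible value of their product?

For a fixed sum, pq is smallest when p and q are as far apart as possible.
At the endpoint p = 49, q = 253 − 49 = 204, so pq = 49 × 204 = 9996.

9996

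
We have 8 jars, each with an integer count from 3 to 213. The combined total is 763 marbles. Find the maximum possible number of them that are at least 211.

If k of the values are ≥ 211, the total is ≥ 211k + 3(8 − k).
Setting 211k + 3(8 − k) ≤ 763 gives 208k ≤ 739, so k ≤ 3.
k = 3 is achieved by 3 values at 211 and 5 at 3, total 648; add 115 to one value (staying below 211) to reach 763.

3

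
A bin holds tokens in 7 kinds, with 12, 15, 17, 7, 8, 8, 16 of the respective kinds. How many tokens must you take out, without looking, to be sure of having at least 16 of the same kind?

In the worst case you take as many as possible of each kind without reaching 16: 12 + 15 + 15 + 7 + 8 + 8 + 15 = 80.
The next one must give 16 of some kind, so 80 + 1 = 81.

81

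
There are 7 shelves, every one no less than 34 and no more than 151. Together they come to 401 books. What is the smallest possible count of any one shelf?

34

Minimizing one value means maximizing the remaining 6.
The other 6 can take up 6 × 151 = 906 ≥ 401 − 34, so one shelf can sit at its floor of 34.
Achievable: one at 34 and the other 6 totalling 367, which fits since 6 × 34 ≤ 367 ≤ 6 × 151.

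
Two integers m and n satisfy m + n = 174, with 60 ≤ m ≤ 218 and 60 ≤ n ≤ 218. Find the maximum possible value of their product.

7569

For a fixed sum, the product mn is largest when m and n are as close as possible.
Taking m = 87 and n = 87 (both in [60, 218]) gives mn = 7569.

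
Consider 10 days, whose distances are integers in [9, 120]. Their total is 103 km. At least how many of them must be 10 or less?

Each value above 10 is at least 11, contributing at least 11 − 9 = 2 above the floor 9.
The sum exceeds the floor total 90 by 13, so at most ⌊13/2⌋ = 6 exceed 10, and at least 4 are ≤ 10.
Exactly 4 works: 4 values at 9 and 6 at 11 total 102; raise one of the low values by 1 (still ≤ 10) to hit 103.

4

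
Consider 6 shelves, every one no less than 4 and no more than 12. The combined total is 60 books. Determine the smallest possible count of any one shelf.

4

Minimizing one value means maximizing the remaining 5.
The other 5 can take up 5 × 12 = 60 ≥ 60 − 4, so one shelf can sit at its floor of 4.
Achievable: one at 4 and the other 5 totalling 56, which fits since 5 × 4 ≤ 56 ≤ 5 × 12.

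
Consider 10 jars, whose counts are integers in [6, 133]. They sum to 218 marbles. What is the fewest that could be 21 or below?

1

Let j be the number exceeding 21. Then the total is ≥ 22·j + 6·(10 − j) = 60 + 16j.
So 16j ≤ 158 and j ≤ 9; hence at least 10 − 9 = 1 are ≤ 21.
Exactly 1 works: 1 value at 6 and 9 at 22 total 204; raise one of the low values by 14 (still ≤ 21) to hit 218.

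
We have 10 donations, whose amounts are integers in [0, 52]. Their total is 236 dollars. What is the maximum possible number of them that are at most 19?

Suppose k of them are at most 19. Those contribute at most 19 each and the rest at most 52 each.
So the total is at most 19k + 52(10 − k) = 520 − 33k. This must still be ≥ 236, so k ≤ 8.
k = 8 is achieved by 8 values at 19 and 2 at 52, total 256; lower one of the 52's by 20 (still > 19) to reach 236.

8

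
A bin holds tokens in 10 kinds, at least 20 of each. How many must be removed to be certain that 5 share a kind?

You could draw 4 of every kind without reaching 5 of any — 40 in all.
One more forces 5 of some kind, so 40 + 1 = 41.

41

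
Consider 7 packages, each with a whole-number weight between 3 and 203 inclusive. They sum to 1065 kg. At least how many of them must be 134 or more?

Each value short of 134 is at most 133, costing at least 203 − 133 = 70 against the maximum total of 1421.
We can afford to lose at most 1421 − 1065 = 356, so at most ⌊356/70⌋ = 5 fall short, and at least 2 are ≥ 134.
Exactly 2 works: 2 values at 203 and 5 at 133 total 1071; lower one of the high values by 6 (still ≥ 134) to hit 1065.

2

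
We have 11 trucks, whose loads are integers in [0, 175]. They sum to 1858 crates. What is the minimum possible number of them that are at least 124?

Each value short of 124 is at most 123, costing at least 175 − 123 = 52 against the maximum total of 1925.
We can afford to lose at most 1925 − 1858 = 67, so at most ⌊67/52⌋ = 1 fall short, and at least 10 are ≥ 124.
Exactly 10 works: 10 values at 175 and 1 at 123 total 1873; lower one of the high values by 15 (still ≥ 124) to hit 1858.

10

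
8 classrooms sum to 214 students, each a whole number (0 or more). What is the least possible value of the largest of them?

The average is 214/8 > 26, so not all 8 can be 26 or less; the largest is ≥ 27.
Equality holds with 6 values of 27 and 2 values of 26.

27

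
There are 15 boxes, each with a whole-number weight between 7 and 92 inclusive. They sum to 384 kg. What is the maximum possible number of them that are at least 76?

Suppose k of them are at least 76. Those contribute at least 76 each and the other 15 − k at least 7 each.
So the total is at least 76k + 7(15 − k) = 105 + 69k. This must be ≤ 384, giving k ≤ 4.
k = 4 is achieved by 4 values at 76 and 11 at 7, total 381; add 3 to one value (staying below 76) to reach 384.

4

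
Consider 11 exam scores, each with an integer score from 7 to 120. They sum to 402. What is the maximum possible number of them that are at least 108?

3

With k values at 108 or above and the rest at least 7, the sum is at least 77 + 101k.
Since the sum is 402, we need 101k ≤ 325, i.e. k ≤ 3.
k = 3 is achieved by 3 values at 108 and 8 at 7, total 380; add 22 to one value (staying below 108) to reach 402.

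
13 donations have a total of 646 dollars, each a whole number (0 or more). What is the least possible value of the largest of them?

The 13 values sum to 646, so their maximum is at least ⌈646/13⌉ = 50.
Equality holds with 9 values of 50 and 4 values of 49.

50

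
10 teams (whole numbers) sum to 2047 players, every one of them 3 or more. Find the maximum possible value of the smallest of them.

204

The average is 2047/10 < 205, so some value is ≤ 204.
Equality holds with 3 values of 204 and 7 values of 205.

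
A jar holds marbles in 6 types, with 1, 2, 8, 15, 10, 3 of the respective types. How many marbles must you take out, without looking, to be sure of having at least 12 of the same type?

In the worst case you take as many as possible of each type without reaching 12: 1 + 2 + 8 + 11 + 10 + 3 = 35.
The next one must give 12 of some type, so 35 + 1 = 36.

36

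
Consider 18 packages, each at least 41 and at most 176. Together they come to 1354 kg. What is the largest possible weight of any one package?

Maximizing one value means minimizing the remaining 17.
The other 17 contribute at least 17 × 41 = 697, leaving at most 1354 − 697 = 657.
But each package is capped at 176, so the maximum is 176.
Achievable: one at 176 and the other 17 totalling 1178, which fits since 17 × 41 ≤ 1178 ≤ 17 × 176.

176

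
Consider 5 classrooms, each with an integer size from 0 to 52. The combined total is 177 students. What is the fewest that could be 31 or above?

2

Suppose at most 5 − j of them reach 31; then j values are ≤ 30 and the rest ≤ 52.
The total is then ≤ 30·j + 52·(5 − j) = 260 − 22j. For this to be ≥ 177 we need j ≤ 3, so at least 5 − 3 = 2 must reach 31.
Exactly 2 works: 2 values at 52 and 3 at 30 total 194; lower one of the high values by 17 (still ≥ 31) to hit 177.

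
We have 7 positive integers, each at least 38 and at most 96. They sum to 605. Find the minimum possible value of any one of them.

To make one integer as small as possible, make the other 6 as large as possible.
The other 6 can take up 6 × 96 = 576 ≥ 605 − 38, so one integer can sit at its floor of 38.
Achievable: one at 38 and the other 6 totalling 567, which fits since 6 × 38 ≤ 567 ≤ 6 × 96.

38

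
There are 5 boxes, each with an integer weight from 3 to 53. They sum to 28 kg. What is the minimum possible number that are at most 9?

Each value above 9 is at least 10, contributing at least 10 − 3 = 7 above the floor 3.
The sum exceeds the floor total 15 by 13, so at most ⌊13/7⌋ = 1 exceed 9, and at least 4 are ≤ 9.
Exactly 4 works: 4 values at 3 and 1 at 10 total 22; raise one of the low values by 6 (still ≤ 9) to hit 28.

4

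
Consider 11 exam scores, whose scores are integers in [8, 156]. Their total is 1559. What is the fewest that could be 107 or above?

Each value short of 107 is at most 106, costing at least 156 − 106 = 50 against the maximum total of 1716.
We can afford to lose at most 1716 − 1559 = 157, so at most ⌊157/50⌋ = 3 fall short, and at least 8 are ≥ 107.
Exactly 8 works: 8 values at 156 and 3 at 106 total 1566; lower one of the high values by 7 (still ≥ 107) to hit 1559.

8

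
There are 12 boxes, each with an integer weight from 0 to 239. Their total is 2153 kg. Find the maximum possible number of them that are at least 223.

9

With k values at 223 or above and the rest at least 0, the sum is at least 0 + 223k.
Since the sum is 2153, we need 223k ≤ 2153, i.e. k ≤ 9.
k = 9 is achieved by 9 values at 223 and 3 at 0, total 2007; add 146 to one value (staying below 223) to reach 2153.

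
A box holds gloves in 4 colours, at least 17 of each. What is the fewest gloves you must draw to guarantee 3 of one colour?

9

In the worst case you draw 2 of each of the 4 colours: 4 × 2 = 8.
One more forces 3 of some colour, so 8 + 1 = 9.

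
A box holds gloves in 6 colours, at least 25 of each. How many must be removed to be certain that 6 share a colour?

31

You could draw 5 of every colour without reaching 6 of any — 30 in all.
One more forces 6 of some colour, so 30 + 1 = 31.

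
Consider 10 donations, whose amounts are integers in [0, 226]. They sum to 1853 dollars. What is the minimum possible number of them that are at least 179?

2

Each value short of 179 is at most 178, costing at least 226 − 178 = 48 against the maximum total of 2260.
We can afford to lose at most 2260 − 1853 = 407, so at most ⌊407/48⌋ = 8 fall short, and at least 2 are ≥ 179.
Exactly 2 works: 2 values at 226 and 8 at 178 total 1876; lower one of the high values by 23 (still ≥ 179) to hit 1853.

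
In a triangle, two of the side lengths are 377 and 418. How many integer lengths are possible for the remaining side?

The triangle inequality gives |377 − 418| < c < 377 + 418, i.e. 41 < c < 795.
So c can be any integer from 42 to 794: 753 values.

753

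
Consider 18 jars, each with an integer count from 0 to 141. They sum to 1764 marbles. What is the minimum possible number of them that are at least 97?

Each value short of 97 is at most 96, costing at least 141 − 96 = 45 against the maximum total of 2538.
We can afford to lose at most 2538 − 1764 = 774, so at most ⌊774/45⌋ = 17 fall short, and at least 1 are ≥ 97.
Exactly 1 works: 1 value at 141 and 17 at 96 total 1773; lower one of the high values by 9 (still ≥ 97) to hit 1764.

1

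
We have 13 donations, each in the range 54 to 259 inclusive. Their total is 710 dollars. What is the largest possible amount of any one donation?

62

Maximizing one value means minimizing the remaining 12.
The other 12 contribute at least 12 × 54 = 648, leaving at most 710 − 648 = 62.
Since 62 ≤ 259, this is achievable: one at 62 and 12 at 54.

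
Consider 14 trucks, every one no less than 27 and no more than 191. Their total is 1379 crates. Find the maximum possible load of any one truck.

191

Maximizing one value means minimizing the remaining 13.
The other 13 contribute at least 13 × 27 = 351, leaving at most 1379 − 351 = 1028.
But each truck is capped at 191, so the maximum is 191.
Achievable: one at 191 and the other 13 totalling 1188, which fits since 13 × 27 ≤ 1188 ≤ 13 × 191.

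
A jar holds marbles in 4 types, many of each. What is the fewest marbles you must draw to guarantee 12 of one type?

In the worst case you draw 11 of each of the 4 types: 4 × 11 = 44.
One more forces 12 of some type, so 44 + 1 = 45.

45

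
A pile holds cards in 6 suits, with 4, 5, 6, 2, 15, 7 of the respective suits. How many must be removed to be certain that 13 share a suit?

In the worst case you take as many as possible of each suit without reaching 13: 4 + 5 + 6 + 2 + 12 + 7 = 36.
The next one must give 13 of some suit, so 36 + 1 = 37.

37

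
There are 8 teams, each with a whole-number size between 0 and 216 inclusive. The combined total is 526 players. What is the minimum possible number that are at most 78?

2

Each value above 78 is at least 79, contributing at least 79 − 0 = 79 above the floor 0.
The sum exceeds the floor total 0 by 526, so at most ⌊526/79⌋ = 6 exceed 78, and at least 2 are ≤ 78.
Exactly 2 works: 2 values at 0 and 6 at 79 total 474; raise one of the low values by 52 (still ≤ 78) to hit 526.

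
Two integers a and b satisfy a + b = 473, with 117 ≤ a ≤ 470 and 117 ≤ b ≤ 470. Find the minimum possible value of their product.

Since a + b is fixed, pushing one of them to its bound minimizes the product.
The extreme feasible split is a = 117, b = 356, giving ab = 41652.

41652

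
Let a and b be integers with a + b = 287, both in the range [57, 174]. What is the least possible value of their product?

19662

ab = a(287 − a) is concave in a, so over [113, 174] it is minimized at an endpoint.
The extreme feasible split is a = 113, b = 174, giving ab = 19662.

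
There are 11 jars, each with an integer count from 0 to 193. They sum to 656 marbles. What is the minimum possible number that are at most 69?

Each value above 69 is at least 70, contributing at least 70 − 0 = 70 above the floor 0.
The sum exceeds the floor total 0 by 656, so at most ⌊656/70⌋ = 9 exceed 69, and at least 2 are ≤ 69.
Exactly 2 works: 2 values at 0 and 9 at 70 total 630; raise one of the low values by 26 (still ≤ 69) to hit 656.

2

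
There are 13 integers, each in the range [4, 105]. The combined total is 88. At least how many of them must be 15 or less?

10

If only k of them are at most 15, the other 13 − k are at least 16, so the total is at least (13 − k)·16 + k·4.
This is ≤ 88, so (13 − k)·16 + 4k ≤ 88, which gives k ≥ 10.
Exactly 10 works: 10 values at 4 and 3 at 16 total 88.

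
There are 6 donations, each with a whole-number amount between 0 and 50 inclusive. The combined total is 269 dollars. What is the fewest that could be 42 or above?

If only k of them are at least 42, the other 6 − k are at most 41, so the total is at most k·50 + (6 − k)·41.
This must reach 269, so k·50 + (6 − k)·41 ≥ 269, giving k ≥ 3.
Exactly 3 works: 3 values at 50 and 3 at 41 total 273; lower one of the high values by 4 (still ≥ 42) to hit 269.

3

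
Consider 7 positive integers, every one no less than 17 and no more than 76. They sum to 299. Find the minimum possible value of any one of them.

17

To make one integer as small as possible, make the other 6 as large as possible.
The other 6 can take up 6 × 76 = 456 ≥ 299 − 17, so one integer can sit at its floor of 17.
Achievable: one at 17 and the other 6 totalling 282, which fits since 6 × 17 ≤ 282 ≤ 6 × 76.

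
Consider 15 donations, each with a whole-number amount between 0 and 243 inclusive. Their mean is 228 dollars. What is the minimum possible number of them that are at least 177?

12

The total is 15 × 228 = 3420.
If only k of them are at least 177, the other 15 − k are at most 176, so the total is at most k·243 + (15 − k)·176.
This must reach 3420, so k·243 + (15 − k)·176 ≥ 3420, giving k ≥ 12.
Exactly 12 works: 12 values at 243 and 3 at 176 total 3444; lower one of the high values by 24 (still ≥ 177) to hit 3420.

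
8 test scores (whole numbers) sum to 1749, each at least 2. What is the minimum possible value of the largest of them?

Some value must be at least ⌈1749/8⌉ = 219, since 8 × 218 = 1744 < 1749.
Taking 3 copies of 218 and 5 copies of 219 gives exactly 1749, so 219 is attained.

219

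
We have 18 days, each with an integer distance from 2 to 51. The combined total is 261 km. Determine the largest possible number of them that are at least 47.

With k values at 47 or above and the rest at least 2, the sum is at least 36 + 45k.
Since the sum is 261, we need 45k ≤ 225, i.e. k ≤ 5.
k = 5 is achieved by 5 values at 47 and 13 at 2, total 261.

5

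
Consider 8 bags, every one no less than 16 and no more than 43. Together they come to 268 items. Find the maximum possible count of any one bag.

43

To make one bag as large as possible, make the other 7 as small as possible.
The other 7 contribute at least 7 × 16 = 112, leaving at most 268 − 112 = 156.
But each bag is capped at 43, so the maximum is 43.
Achievable: one at 43 and the other 7 totalling 225, which fits since 7 × 16 ≤ 225 ≤ 7 × 43.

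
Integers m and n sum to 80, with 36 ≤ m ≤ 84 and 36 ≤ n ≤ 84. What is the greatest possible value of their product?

For a fixed sum, the product mn is largest when m and n are as close as possible.
Taking m = 40 and n = 40 (both in [36, 84]) gives mn = 1600.

1600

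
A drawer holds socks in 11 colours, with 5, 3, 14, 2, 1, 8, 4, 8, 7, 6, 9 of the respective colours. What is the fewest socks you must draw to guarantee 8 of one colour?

57

In the worst case you take as many as possible of each colour without reaching 8: 5 + 3 + 7 + 2 + 1 + 7 + 4 + 7 + 7 + 6 + 7 = 56.
The next one must give 8 of some colour, so 56 + 1 = 57.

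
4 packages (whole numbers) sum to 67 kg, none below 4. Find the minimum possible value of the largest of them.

17

If every one of the 4 were at most 16, the total would be at most 4 × 16 = 64 < 67.
Taking 1 copy of 16 and 3 copies of 17 gives exactly 67, so 17 is attained.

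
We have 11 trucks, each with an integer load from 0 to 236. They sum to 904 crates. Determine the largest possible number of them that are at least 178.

5

If k of the values are ≥ 178, the total is ≥ 178k + 0(11 − k).
Setting 178k + 0(11 − k) ≤ 904 gives 178k ≤ 904, so k ≤ 5.
k = 5 is achieved by 5 values at 178 and 6 at 0, total 890; add 14 to one value (staying below 178) to reach 904.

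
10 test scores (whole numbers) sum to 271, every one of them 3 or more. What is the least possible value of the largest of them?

28

The average is 271/10 > 27, so not all 10 can be 27 or less; the largest is ≥ 28.
Taking 9 copies of 27 and 1 copy of 28 gives exactly 271, so 28 is attained.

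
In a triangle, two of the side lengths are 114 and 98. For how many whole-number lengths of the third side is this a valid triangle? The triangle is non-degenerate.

195

The triangle inequality gives |114 − 98| < c < 114 + 98, i.e. 16 < c < 212.
So c can be any integer from 17 to 211: 195 values.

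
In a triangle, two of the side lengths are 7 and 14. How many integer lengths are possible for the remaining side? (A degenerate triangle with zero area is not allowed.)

The triangle inequality gives |7 − 14| < c < 7 + 14, i.e. 7 < c < 21.
So c can be any integer from 8 to 20: 13 values.

13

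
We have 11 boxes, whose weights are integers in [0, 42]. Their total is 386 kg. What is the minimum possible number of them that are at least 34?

3

If only k of them are at least 34, the other 11 − k are at most 33, so the total is at most k·42 + (11 − k)·33.
This must reach 386, so k·42 + (11 − k)·33 ≥ 386, giving k ≥ 3.
Exactly 3 works: 3 values at 42 and 8 at 33 total 390; lower one of the high values by 4 (still ≥ 34) to hit 386.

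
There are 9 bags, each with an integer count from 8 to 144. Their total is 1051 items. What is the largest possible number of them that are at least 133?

If k of the values are ≥ 133, the total is ≥ 133k + 8(9 − k).
Setting 133k + 8(9 − k) ≤ 1051 gives 125k ≤ 979, so k ≤ 7.
k = 7 is achieved by 7 values at 133 and 2 at 8, total 947; add 104 to one value (staying below 133) to reach 1051.

7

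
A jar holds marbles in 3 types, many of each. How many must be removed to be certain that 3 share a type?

7

You could draw 2 of every type without reaching 3 of any — 6 in all.
One more forces 3 of some type, so 6 + 1 = 7.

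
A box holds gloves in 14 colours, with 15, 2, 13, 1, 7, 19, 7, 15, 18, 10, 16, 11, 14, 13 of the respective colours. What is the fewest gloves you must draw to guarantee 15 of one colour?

149

In the worst case you take as many as possible of each colour without reaching 15: 14 + 2 + 13 + 1 + 7 + 14 + 7 + 14 + 14 + 10 + 14 + 11 + 14 + 13 = 148.
The next one must give 15 of some colour, so 148 + 1 = 149.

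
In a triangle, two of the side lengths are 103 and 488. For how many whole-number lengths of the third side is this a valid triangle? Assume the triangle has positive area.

The triangle inequality gives |103 − 488| < c < 103 + 488, i.e. 385 < c < 591.
So c can be any integer from 386 to 590: 205 values.

205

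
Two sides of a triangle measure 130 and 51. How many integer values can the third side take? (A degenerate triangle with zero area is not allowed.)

101

The triangle inequality gives |130 − 51| < c < 130 + 51, i.e. 79 < c < 181.
So c can be any integer from 80 to 180: 101 values.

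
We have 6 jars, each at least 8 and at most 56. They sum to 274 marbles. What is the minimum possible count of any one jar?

8

To make one jar as small as possible, make the other 5 as large as possible.
The other 5 can take up 5 × 56 = 280 ≥ 274 − 8, so one jar can sit at its floor of 8.
Achievable: one at 8 and the other 5 totalling 266, which fits since 5 × 8 ≤ 266 ≤ 5 × 56.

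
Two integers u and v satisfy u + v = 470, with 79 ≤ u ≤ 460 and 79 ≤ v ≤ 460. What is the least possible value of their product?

30889

For a fixed sum, uv is smallest when u and v are as far apart as possible.
At the endpoint u = 79, v = 470 − 79 = 391, so uv = 79 × 391 = 30889.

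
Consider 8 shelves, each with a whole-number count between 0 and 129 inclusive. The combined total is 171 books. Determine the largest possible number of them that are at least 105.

1

With k values at 105 or above and the rest at least 0, the sum is at least 0 + 105k.
Since the sum is 171, we need 105k ≤ 171, i.e. k ≤ 1.
k = 1 is achieved by 1 value at 105 and 7 at 0, total 105; add 66 to one value (staying below 105) to reach 171.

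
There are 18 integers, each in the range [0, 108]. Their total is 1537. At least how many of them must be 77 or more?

6

Each value short of 77 is at most 76, costing at least 108 − 76 = 32 against the maximum total of 1944.
We can afford to lose at most 1944 − 1537 = 407, so at most ⌊407/32⌋ = 12 fall short, and at least 6 are ≥ 77.
Exactly 6 works: 6 values at 108 and 12 at 76 total 1560; lower one of the high values by 23 (still ≥ 77) to hit 1537.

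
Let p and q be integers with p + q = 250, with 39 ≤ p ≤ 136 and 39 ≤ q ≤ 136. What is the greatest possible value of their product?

pq = p(250 − p) is maximized when p is as near 250/2 as the bounds allow.
Taking p = 125 and q = 125 (both in [39, 136]) gives pq = 15625.

15625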